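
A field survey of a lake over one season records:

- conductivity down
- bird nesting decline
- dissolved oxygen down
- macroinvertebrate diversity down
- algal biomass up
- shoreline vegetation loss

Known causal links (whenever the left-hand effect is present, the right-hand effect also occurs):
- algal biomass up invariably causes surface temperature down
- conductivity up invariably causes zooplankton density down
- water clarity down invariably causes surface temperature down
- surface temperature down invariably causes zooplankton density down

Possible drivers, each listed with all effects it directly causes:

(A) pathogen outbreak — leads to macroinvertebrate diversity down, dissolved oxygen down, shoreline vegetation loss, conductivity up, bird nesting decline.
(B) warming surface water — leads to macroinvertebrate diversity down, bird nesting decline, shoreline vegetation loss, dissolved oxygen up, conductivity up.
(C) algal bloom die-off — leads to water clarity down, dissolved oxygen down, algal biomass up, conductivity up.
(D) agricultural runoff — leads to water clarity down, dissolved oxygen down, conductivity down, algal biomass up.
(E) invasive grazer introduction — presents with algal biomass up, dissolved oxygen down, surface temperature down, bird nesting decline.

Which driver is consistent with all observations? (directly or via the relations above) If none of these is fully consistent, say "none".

none

Testing each hypothesis:
(A) pathogen outbreak — conductivity down NO; bird nesting decline yes; dissolved oxygen down yes; macroinvertebrate diversity down yes; algal biomass up NO; shoreline vegetation loss yes
(B) warming surface water — conductivity down NO; bird nesting decline yes; dissolved oxygen down NO; macroinvertebrate diversity down yes; algal biomass up NO; shoreline vegetation loss yes
(C) algal bloom die-off — conductivity down NO; bird nesting decline NO; dissolved oxygen down yes; macroinvertebrate diversity down NO; algal biomass up yes; shoreline vegetation loss NO
(D) agricultural runoff — does not account for bird nesting decline, macroinvertebrate diversity down, shoreline vegetation loss
(E) invasive grazer introduction — conductivity down NO; bird nesting decline yes; dissolved oxygen down yes; macroinvertebrate diversity down NO; algal biomass up yes; shoreline vegetation loss NO
None of the listed candidates fits everything.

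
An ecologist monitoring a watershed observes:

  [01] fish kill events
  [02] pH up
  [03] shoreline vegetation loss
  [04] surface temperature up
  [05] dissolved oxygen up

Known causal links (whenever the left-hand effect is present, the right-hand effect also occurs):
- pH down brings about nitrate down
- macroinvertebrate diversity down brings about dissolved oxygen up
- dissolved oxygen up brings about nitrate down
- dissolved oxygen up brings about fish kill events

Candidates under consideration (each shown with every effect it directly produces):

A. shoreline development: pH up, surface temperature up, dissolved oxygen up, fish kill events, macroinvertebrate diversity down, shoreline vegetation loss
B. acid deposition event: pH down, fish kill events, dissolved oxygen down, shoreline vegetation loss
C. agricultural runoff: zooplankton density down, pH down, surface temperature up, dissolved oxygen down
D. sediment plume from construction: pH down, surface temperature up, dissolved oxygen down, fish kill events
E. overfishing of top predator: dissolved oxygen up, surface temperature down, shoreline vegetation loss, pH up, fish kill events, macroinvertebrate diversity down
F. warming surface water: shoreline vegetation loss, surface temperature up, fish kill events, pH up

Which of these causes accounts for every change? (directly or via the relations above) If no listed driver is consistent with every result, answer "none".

A

Testing each hypothesis:
(A) shoreline development — accounts for every observation
(B) acid deposition event — fish kill events ✓; pH up ✗; shoreline vegetation loss ✓; surface temperature up ✗; dissolved oxygen up ✗
(C) agricultural runoff — fails on fish kill events, pH up, shoreline vegetation loss, dissolved oxygen up (predicts pH down, not pH up; predicts dissolved oxygen down, not dissolved oxygen up)
(D) sediment plume from construction — fails on pH up, shoreline vegetation loss, dissolved oxygen up (predicts pH down, not pH up; predicts dissolved oxygen down, not dissolved oxygen up)
(E) overfishing of top predator — fish kill events ✓; pH up ✓; shoreline vegetation loss ✓; surface temperature up ✗; dissolved oxygen up ✓
(F) warming surface water — fish kill events ✓; pH up ✓; shoreline vegetation loss ✓; surface temperature up ✓; dissolved oxygen up ✗
Only (A) is consistent with every observation.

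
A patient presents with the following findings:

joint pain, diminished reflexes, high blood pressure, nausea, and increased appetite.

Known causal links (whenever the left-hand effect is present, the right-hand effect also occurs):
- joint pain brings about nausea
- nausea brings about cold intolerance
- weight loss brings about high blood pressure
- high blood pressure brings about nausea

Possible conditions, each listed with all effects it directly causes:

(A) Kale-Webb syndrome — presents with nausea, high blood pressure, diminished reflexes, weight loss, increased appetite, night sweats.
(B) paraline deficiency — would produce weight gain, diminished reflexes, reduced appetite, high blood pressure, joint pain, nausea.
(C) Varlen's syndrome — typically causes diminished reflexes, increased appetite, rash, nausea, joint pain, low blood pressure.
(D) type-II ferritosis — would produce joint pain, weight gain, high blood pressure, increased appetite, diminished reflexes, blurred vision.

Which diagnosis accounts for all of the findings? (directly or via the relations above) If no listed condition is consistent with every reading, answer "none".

D

Checking each candidate against the observations:
(A) Kale-Webb syndrome — does not account for joint pain
(B) paraline deficiency — fails on increased appetite (predicts reduced appetite, not increased appetite)
(C) Varlen's syndrome — joint pain +; diminished reflexes +; high blood pressure -; nausea +; increased appetite +
(D) type-II ferritosis — joint pain +; diminished reflexes +; high blood pressure +; nausea + (by joint pain → nausea); increased appetite +
Only (D) is consistent with every observation.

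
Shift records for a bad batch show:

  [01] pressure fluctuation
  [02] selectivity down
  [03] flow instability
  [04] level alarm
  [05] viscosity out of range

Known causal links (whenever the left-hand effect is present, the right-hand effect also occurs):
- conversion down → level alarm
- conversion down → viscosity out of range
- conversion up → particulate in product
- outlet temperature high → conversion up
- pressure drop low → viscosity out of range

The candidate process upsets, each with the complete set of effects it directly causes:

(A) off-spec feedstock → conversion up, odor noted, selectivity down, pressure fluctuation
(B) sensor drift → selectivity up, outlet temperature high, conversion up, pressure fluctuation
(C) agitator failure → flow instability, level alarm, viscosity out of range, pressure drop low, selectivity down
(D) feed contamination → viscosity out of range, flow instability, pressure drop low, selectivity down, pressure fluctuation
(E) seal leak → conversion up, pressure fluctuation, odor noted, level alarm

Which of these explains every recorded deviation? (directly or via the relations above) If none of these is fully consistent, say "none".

Per-candidate check:
(A) off-spec feedstock — does not account for flow instability, level alarm, viscosity out of range
(B) sensor drift — pressure fluctuation match; selectivity down miss; flow instability miss; level alarm miss; viscosity out of range miss
(C) agitator failure — does not account for pressure fluctuation
(D) feed contamination — pressure fluctuation match; selectivity down match; flow instability match; level alarm miss; viscosity out of range match
(E) seal leak — does not account for selectivity down, flow instability, viscosity out of range
None of the listed candidates fits everything.

none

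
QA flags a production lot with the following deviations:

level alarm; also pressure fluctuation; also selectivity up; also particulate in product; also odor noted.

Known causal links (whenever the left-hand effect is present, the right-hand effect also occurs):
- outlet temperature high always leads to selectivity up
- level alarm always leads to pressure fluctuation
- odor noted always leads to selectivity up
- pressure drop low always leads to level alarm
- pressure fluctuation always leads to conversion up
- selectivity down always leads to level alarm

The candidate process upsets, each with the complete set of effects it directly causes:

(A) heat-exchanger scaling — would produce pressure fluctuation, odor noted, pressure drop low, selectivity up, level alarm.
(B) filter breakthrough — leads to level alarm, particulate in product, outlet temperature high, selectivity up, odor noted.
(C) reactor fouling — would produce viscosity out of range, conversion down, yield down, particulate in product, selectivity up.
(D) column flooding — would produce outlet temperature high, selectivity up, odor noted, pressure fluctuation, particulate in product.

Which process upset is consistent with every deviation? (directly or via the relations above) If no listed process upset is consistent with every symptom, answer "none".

B

Testing each hypothesis:
(A) heat-exchanger scaling — level alarm yes; pressure fluctuation yes; selectivity up yes; particulate in product NO; odor noted yes
(B) filter breakthrough — accounts for every observation (pressure fluctuation via level alarm → pressure fluctuation)
(C) reactor fouling — level alarm NO; pressure fluctuation NO; selectivity up yes; particulate in product yes; odor noted NO
(D) column flooding — level alarm NO; pressure fluctuation yes; selectivity up yes; particulate in product yes; odor noted yes
(B) is the only candidate with no mismatches.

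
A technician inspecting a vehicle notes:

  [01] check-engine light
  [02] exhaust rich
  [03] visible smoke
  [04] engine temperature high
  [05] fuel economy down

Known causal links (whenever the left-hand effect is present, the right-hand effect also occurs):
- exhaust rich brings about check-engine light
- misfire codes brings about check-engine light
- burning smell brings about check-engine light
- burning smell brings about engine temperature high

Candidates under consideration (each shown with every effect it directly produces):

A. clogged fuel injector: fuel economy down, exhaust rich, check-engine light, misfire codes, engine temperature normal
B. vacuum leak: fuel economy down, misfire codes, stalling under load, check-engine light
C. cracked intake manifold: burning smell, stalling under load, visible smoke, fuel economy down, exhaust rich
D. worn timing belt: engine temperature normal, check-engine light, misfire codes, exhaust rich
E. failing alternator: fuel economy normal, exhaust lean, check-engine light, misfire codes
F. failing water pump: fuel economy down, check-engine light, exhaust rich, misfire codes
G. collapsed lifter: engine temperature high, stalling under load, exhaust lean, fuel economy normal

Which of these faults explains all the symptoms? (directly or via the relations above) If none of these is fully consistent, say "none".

Testing each hypothesis:
(A) clogged fuel injector — check-engine light +; exhaust rich +; visible smoke -; engine temperature high -; fuel economy down +
(B) vacuum leak — check-engine light +; exhaust rich -; visible smoke -; engine temperature high -; fuel economy down +
(C) cracked intake manifold — accounts for every observation (check-engine light by exhaust rich → check-engine light)
(D) worn timing belt — fails on visible smoke, engine temperature high, fuel economy down (predicts engine temperature normal, not engine temperature high)
(E) failing alternator — check-engine light +; exhaust rich -; visible smoke -; engine temperature high -; fuel economy down -
(F) failing water pump — check-engine light +; exhaust rich +; visible smoke -; engine temperature high -; fuel economy down +
(G) collapsed lifter — check-engine light -; exhaust rich -; visible smoke -; engine temperature high +; fuel economy down -
Only (C) is consistent with every observation.

C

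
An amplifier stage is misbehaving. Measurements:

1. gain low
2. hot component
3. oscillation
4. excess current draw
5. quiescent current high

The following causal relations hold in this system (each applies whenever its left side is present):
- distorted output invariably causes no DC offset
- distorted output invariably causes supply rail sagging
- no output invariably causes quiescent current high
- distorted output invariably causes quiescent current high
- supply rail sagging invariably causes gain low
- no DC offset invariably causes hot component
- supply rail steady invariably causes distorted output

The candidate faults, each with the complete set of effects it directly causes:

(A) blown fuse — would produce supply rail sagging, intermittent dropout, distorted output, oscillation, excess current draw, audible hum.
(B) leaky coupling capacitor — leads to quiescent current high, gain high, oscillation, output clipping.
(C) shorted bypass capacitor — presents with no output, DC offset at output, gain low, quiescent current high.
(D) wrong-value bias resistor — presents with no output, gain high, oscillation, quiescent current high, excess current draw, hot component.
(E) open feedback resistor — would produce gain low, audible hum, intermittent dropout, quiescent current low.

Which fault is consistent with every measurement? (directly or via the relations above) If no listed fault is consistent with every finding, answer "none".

A

Testing each hypothesis:
(A) blown fuse — gain low match (through supply rail sagging → gain low); hot component match (through distorted output → no DC offset → hot component); oscillation match; excess current draw match; quiescent current high match (through distorted output → quiescent current high)
(B) leaky coupling capacitor — gain low miss; hot component miss; oscillation match; excess current draw miss; quiescent current high match
(C) shorted bypass capacitor — gain low match; hot component miss; oscillation miss; excess current draw miss; quiescent current high match
(D) wrong-value bias resistor — fails on gain low (predicts gain high, not gain low)
(E) open feedback resistor — fails on hot component, oscillation, excess current draw, quiescent current high (predicts quiescent current low, not quiescent current high)
Only (A) is consistent with every observation.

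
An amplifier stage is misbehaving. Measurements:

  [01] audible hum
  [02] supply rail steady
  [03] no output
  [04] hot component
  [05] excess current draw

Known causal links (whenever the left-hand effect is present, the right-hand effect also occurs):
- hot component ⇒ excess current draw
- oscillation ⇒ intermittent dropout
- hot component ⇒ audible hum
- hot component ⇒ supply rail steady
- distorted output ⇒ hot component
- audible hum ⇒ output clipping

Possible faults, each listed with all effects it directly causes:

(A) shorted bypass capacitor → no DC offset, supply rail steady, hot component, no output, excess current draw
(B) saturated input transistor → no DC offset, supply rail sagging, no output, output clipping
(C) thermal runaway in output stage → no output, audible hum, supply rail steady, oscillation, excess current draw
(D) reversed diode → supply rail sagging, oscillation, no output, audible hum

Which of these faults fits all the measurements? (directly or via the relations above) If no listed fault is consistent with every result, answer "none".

A

Testing each hypothesis:
(A) shorted bypass capacitor — accounts for every observation (audible hum through hot component → audible hum)
(B) saturated input transistor — audible hum miss; supply rail steady miss; no output match; hot component miss; excess current draw miss
(C) thermal runaway in output stage — does not account for hot component
(D) reversed diode — fails on supply rail steady, hot component, excess current draw (predicts supply rail sagging, not supply rail steady)
(A) is the only candidate with no mismatches.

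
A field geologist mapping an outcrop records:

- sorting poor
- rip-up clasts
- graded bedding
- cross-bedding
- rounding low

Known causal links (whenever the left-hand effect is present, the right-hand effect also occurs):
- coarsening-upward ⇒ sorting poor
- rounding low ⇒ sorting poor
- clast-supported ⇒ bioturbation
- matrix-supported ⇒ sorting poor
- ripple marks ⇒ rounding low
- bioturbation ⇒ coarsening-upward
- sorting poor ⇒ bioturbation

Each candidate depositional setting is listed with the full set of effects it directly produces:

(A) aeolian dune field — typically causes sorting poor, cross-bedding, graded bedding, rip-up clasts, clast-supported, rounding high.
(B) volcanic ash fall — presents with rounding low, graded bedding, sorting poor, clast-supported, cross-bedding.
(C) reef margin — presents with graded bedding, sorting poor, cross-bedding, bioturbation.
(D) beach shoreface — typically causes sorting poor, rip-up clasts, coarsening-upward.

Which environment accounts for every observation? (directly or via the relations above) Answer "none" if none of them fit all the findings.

none

Testing each hypothesis:
(A) aeolian dune field — fails on rounding low (predicts rounding high, not rounding low)
(B) volcanic ash fall — sorting poor +; rip-up clasts -; graded bedding +; cross-bedding +; rounding low +
(C) reef margin — does not account for rip-up clasts, rounding low
(D) beach shoreface — sorting poor +; rip-up clasts +; graded bedding -; cross-bedding -; rounding low -
None of the listed candidates fits everything.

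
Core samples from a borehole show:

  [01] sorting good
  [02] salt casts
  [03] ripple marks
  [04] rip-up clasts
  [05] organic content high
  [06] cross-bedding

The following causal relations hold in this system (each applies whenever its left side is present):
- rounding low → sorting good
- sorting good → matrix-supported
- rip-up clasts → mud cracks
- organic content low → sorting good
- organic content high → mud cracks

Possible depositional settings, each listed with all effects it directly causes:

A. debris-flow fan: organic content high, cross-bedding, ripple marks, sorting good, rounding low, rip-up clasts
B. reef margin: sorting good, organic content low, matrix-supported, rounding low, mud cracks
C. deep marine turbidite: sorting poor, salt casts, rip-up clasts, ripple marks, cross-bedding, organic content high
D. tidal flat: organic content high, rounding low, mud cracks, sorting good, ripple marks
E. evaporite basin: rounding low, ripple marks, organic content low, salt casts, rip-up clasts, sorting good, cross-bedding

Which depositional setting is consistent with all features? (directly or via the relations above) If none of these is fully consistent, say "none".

Checking each candidate against the observations:
(A) debris-flow fan — sorting good ✓; salt casts ✗; ripple marks ✓; rip-up clasts ✓; organic content high ✓; cross-bedding ✓
(B) reef margin — fails on salt casts, ripple marks, rip-up clasts, organic content high, cross-bedding (predicts organic content low, not organic content high)
(C) deep marine turbidite — sorting good ✗; salt casts ✓; ripple marks ✓; rip-up clasts ✓; organic content high ✓; cross-bedding ✓
(D) tidal flat — sorting good ✓; salt casts ✗; ripple marks ✓; rip-up clasts ✗; organic content high ✓; cross-bedding ✗
(E) evaporite basin — sorting good ✓; salt casts ✓; ripple marks ✓; rip-up clasts ✓; organic content high ✗; cross-bedding ✓
None of the listed candidates fits everything.

none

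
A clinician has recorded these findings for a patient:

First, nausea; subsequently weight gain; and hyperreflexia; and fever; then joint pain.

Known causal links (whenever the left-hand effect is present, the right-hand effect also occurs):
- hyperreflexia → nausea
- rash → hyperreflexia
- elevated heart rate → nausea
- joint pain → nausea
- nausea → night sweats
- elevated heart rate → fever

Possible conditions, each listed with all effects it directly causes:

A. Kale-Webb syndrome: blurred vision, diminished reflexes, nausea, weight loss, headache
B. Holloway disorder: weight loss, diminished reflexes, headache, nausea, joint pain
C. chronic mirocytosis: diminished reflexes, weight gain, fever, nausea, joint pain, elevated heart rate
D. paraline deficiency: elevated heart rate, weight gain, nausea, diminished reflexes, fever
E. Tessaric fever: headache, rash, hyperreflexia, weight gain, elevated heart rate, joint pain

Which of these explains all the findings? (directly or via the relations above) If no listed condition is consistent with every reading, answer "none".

For each candidate, compare predicted effects to what was observed:
(A) Kale-Webb syndrome — fails on weight gain, hyperreflexia, fever, joint pain (predicts weight loss, not weight gain; predicts diminished reflexes, not hyperreflexia)
(B) Holloway disorder — nausea match; weight gain miss; hyperreflexia miss; fever miss; joint pain match
(C) chronic mirocytosis — nausea match; weight gain match; hyperreflexia miss; fever match; joint pain match
(D) paraline deficiency — nausea match; weight gain match; hyperreflexia miss; fever match; joint pain miss
(E) Tessaric fever — nausea match (via elevated heart rate → nausea); weight gain match; hyperreflexia match; fever match (via elevated heart rate → fever); joint pain match
Only (E) is consistent with every observation.

E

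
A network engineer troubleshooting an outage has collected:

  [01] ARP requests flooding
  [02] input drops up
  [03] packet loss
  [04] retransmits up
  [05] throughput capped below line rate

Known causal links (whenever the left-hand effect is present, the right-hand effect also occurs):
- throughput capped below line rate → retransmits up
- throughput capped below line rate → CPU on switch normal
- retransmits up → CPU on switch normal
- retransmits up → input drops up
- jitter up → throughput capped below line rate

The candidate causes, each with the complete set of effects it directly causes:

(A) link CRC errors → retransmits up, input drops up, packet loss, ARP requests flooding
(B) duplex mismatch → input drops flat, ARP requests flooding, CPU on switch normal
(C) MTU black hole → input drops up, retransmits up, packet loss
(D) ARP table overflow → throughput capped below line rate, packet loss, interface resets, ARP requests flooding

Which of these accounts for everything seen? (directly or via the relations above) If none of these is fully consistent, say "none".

For each candidate, compare predicted effects to what was observed:
(A) link CRC errors — does not account for throughput capped below line rate
(B) duplex mismatch — fails on input drops up, packet loss, retransmits up, throughput capped below line rate (predicts input drops flat, not input drops up)
(C) MTU black hole — ARP requests flooding -; input drops up +; packet loss +; retransmits up +; throughput capped below line rate -
(D) ARP table overflow — ARP requests flooding +; input drops up + (through throughput capped below line rate → retransmits up → input drops up); packet loss +; retransmits up + (through throughput capped below line rate → retransmits up); throughput capped below line rate +
Only (D) is consistent with every observation.

D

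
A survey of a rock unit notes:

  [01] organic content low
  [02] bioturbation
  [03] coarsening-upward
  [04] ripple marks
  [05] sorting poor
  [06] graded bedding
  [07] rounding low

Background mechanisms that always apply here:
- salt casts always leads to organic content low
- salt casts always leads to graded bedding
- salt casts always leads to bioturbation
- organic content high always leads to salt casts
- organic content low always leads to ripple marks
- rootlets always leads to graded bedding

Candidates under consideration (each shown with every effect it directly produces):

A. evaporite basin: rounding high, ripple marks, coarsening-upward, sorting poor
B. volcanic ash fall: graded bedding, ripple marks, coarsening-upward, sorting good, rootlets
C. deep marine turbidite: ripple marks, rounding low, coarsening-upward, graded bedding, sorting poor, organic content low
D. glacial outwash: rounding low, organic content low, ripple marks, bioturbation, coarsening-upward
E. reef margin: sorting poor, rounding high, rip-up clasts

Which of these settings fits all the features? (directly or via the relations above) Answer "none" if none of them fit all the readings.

Per-candidate check:
(A) evaporite basin — organic content low NO; bioturbation NO; coarsening-upward yes; ripple marks yes; sorting poor yes; graded bedding NO; rounding low NO
(B) volcanic ash fall — organic content low NO; bioturbation NO; coarsening-upward yes; ripple marks yes; sorting poor NO; graded bedding yes; rounding low NO
(C) deep marine turbidite — organic content low yes; bioturbation NO; coarsening-upward yes; ripple marks yes; sorting poor yes; graded bedding yes; rounding low yes
(D) glacial outwash — organic content low yes; bioturbation yes; coarsening-upward yes; ripple marks yes; sorting poor NO; graded bedding NO; rounding low yes
(E) reef margin — organic content low NO; bioturbation NO; coarsening-upward NO; ripple marks NO; sorting poor yes; graded bedding NO; rounding low NO
No candidate is consistent with all observations.

none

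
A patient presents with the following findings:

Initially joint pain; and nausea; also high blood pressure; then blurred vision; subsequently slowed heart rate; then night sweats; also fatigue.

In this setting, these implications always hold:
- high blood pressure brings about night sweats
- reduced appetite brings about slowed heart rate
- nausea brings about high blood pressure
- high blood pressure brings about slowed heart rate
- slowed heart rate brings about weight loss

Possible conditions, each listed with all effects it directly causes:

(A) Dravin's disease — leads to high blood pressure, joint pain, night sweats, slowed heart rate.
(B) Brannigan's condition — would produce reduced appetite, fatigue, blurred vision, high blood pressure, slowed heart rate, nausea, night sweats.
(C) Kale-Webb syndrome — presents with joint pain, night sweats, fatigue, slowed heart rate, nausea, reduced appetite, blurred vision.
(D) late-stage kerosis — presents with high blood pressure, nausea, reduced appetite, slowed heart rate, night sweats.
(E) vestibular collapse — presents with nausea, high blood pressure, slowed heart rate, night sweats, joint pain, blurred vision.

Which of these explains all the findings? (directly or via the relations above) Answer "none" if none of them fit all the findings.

Testing each hypothesis:
(A) Dravin's disease — joint pain match; nausea miss; high blood pressure match; blurred vision miss; slowed heart rate match; night sweats match; fatigue miss
(B) Brannigan's condition — joint pain miss; nausea match; high blood pressure match; blurred vision match; slowed heart rate match; night sweats match; fatigue match
(C) Kale-Webb syndrome — joint pain match; nausea match; high blood pressure match (via nausea → high blood pressure); blurred vision match; slowed heart rate match; night sweats match; fatigue match
(D) late-stage kerosis — does not account for joint pain, blurred vision, fatigue
(E) vestibular collapse — does not account for fatigue
Only (C) is consistent with every observation.

C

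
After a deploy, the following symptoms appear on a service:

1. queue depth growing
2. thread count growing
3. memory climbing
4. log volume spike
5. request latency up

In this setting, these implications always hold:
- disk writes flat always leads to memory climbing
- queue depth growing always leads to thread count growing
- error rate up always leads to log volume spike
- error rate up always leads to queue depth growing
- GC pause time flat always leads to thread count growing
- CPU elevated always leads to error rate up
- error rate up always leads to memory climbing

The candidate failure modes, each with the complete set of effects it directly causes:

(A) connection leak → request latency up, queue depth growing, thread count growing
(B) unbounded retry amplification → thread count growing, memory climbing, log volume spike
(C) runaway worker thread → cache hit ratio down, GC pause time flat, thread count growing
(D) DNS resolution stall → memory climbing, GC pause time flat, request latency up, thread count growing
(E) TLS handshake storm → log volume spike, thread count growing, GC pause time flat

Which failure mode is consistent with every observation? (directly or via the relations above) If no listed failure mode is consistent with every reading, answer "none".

none

Checking each candidate against the observations:
(A) connection leak — queue depth growing ✓; thread count growing ✓; memory climbing ✗; log volume spike ✗; request latency up ✓
(B) unbounded retry amplification — does not account for queue depth growing, request latency up
(C) runaway worker thread — does not account for queue depth growing, memory climbing, log volume spike, request latency up
(D) DNS resolution stall — queue depth growing ✗; thread count growing ✓; memory climbing ✓; log volume spike ✗; request latency up ✓
(E) TLS handshake storm — queue depth growing ✗; thread count growing ✓; memory climbing ✗; log volume spike ✓; request latency up ✗
Every candidate fails on at least one observation.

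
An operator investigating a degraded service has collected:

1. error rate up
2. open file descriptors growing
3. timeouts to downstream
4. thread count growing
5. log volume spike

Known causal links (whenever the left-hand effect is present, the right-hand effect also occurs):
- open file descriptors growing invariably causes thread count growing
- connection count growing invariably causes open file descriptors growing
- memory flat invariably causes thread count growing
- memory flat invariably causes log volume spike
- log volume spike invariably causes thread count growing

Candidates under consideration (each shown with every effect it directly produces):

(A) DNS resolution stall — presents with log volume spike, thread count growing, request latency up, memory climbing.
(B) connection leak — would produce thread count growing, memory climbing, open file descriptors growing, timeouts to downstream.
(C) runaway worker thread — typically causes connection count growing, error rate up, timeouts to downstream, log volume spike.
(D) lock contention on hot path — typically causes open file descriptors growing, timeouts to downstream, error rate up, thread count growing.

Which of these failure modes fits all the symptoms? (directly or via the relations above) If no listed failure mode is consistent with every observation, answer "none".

C

Per-candidate check:
(A) DNS resolution stall — does not account for error rate up, open file descriptors growing, timeouts to downstream
(B) connection leak — error rate up miss; open file descriptors growing match; timeouts to downstream match; thread count growing match; log volume spike miss
(C) runaway worker thread — accounts for every observation (open file descriptors growing via connection count growing → open file descriptors growing)
(D) lock contention on hot path — error rate up match; open file descriptors growing match; timeouts to downstream match; thread count growing match; log volume spike miss
(C) alone accounts for all the evidence.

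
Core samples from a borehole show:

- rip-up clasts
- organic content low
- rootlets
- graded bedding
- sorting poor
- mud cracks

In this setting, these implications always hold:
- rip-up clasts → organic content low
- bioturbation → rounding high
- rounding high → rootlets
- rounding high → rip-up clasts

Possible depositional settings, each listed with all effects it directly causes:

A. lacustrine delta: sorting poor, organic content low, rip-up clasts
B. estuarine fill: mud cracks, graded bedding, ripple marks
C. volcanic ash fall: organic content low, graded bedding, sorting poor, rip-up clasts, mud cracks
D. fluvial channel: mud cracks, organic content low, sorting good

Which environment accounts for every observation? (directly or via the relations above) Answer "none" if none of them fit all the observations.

For each candidate, compare predicted effects to what was observed:
(A) lacustrine delta — rip-up clasts yes; organic content low yes; rootlets NO; graded bedding NO; sorting poor yes; mud cracks NO
(B) estuarine fill — does not account for rip-up clasts, organic content low, rootlets, sorting poor
(C) volcanic ash fall — rip-up clasts yes; organic content low yes; rootlets NO; graded bedding yes; sorting poor yes; mud cracks yes
(D) fluvial channel — rip-up clasts NO; organic content low yes; rootlets NO; graded bedding NO; sorting poor NO; mud cracks yes
No candidate is consistent with all observations.

none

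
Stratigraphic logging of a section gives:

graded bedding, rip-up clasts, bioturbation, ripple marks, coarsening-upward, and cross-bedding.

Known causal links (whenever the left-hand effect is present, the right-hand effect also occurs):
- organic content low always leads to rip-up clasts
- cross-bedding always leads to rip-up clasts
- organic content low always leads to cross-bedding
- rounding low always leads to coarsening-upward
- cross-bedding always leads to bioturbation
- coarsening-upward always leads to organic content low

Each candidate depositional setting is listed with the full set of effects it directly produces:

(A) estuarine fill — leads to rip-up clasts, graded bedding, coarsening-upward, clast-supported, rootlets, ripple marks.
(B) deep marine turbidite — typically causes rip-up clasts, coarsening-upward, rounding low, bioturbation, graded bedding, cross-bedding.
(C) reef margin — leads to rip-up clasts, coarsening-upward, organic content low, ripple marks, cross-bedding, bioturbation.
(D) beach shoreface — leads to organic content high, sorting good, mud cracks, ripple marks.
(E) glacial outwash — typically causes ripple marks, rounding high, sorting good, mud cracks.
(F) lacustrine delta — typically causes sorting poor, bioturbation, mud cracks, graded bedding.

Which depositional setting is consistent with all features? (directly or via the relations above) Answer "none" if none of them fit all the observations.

Checking each candidate against the observations:
(A) estuarine fill — graded bedding +; rip-up clasts +; bioturbation + (via coarsening-upward → organic content low → cross-bedding → bioturbation); ripple marks +; coarsening-upward +; cross-bedding + (via coarsening-upward → organic content low → cross-bedding)
(B) deep marine turbidite — does not account for ripple marks
(C) reef margin — graded bedding -; rip-up clasts +; bioturbation +; ripple marks +; coarsening-upward +; cross-bedding +
(D) beach shoreface — does not account for graded bedding, rip-up clasts, bioturbation, coarsening-upward, cross-bedding
(E) glacial outwash — does not account for graded bedding, rip-up clasts, bioturbation, coarsening-upward, cross-bedding
(F) lacustrine delta — graded bedding +; rip-up clasts -; bioturbation +; ripple marks -; coarsening-upward -; cross-bedding -
Only (A) is consistent with every observation.

A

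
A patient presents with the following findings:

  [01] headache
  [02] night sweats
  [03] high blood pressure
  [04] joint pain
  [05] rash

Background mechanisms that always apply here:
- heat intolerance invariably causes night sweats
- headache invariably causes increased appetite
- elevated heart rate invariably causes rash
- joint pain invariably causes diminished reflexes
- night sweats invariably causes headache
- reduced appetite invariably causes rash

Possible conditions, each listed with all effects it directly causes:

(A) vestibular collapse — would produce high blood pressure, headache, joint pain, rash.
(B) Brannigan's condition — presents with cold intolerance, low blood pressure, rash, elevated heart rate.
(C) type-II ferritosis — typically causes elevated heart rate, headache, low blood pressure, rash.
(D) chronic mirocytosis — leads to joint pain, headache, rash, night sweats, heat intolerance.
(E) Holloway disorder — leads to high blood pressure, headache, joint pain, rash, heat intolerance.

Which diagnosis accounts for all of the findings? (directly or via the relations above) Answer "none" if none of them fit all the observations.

Checking each candidate against the observations:
(A) vestibular collapse — headache match; night sweats miss; high blood pressure match; joint pain match; rash match
(B) Brannigan's condition — headache miss; night sweats miss; high blood pressure miss; joint pain miss; rash match
(C) type-II ferritosis — fails on night sweats, high blood pressure, joint pain (predicts low blood pressure, not high blood pressure)
(D) chronic mirocytosis — does not account for high blood pressure
(E) Holloway disorder — accounts for every observation (night sweats through heat intolerance → night sweats)
(E) alone accounts for all the evidence.

E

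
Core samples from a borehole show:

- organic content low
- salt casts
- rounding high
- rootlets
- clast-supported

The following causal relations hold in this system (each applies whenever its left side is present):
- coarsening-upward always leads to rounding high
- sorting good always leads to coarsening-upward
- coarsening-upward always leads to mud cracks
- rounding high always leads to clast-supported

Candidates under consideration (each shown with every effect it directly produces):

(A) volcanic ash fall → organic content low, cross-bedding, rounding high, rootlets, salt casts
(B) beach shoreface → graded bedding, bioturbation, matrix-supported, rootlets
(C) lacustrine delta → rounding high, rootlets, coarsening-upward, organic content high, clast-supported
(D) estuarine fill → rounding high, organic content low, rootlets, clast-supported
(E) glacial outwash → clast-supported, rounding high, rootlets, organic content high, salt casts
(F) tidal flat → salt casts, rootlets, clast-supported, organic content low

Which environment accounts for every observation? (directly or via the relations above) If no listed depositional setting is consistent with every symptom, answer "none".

A

Testing each hypothesis:
(A) volcanic ash fall — accounts for every observation (clast-supported via rounding high → clast-supported)
(B) beach shoreface — fails on organic content low, salt casts, rounding high, clast-supported (predicts matrix-supported, not clast-supported)
(C) lacustrine delta — fails on organic content low, salt casts (predicts organic content high, not organic content low)
(D) estuarine fill — organic content low ✓; salt casts ✗; rounding high ✓; rootlets ✓; clast-supported ✓
(E) glacial outwash — organic content low ✗; salt casts ✓; rounding high ✓; rootlets ✓; clast-supported ✓
(F) tidal flat — does not account for rounding high
(A) is the only candidate with no mismatches.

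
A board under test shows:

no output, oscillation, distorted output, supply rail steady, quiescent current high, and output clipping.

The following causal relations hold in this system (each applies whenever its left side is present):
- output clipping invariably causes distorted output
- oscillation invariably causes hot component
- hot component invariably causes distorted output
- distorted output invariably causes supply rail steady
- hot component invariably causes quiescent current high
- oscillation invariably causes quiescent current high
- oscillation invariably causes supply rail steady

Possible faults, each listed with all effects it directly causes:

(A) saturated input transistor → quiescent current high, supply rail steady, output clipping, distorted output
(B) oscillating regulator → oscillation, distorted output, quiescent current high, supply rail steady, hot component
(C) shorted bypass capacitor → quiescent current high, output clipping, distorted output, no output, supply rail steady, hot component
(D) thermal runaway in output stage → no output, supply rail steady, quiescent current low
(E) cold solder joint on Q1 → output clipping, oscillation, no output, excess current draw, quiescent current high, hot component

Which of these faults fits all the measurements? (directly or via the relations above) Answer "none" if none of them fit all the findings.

Checking each candidate against the observations:
(A) saturated input transistor — does not account for no output, oscillation
(B) oscillating regulator — does not account for no output, output clipping
(C) shorted bypass capacitor — no output ✓; oscillation ✗; distorted output ✓; supply rail steady ✓; quiescent current high ✓; output clipping ✓
(D) thermal runaway in output stage — no output ✓; oscillation ✗; distorted output ✗; supply rail steady ✓; quiescent current high ✗; output clipping ✗
(E) cold solder joint on Q1 — accounts for every observation (distorted output through hot component → distorted output)
Only (E) is consistent with every observation.

E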